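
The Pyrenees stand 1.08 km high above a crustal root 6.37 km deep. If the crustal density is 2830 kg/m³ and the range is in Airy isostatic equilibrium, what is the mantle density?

Airy balance: ρ_c h = (ρ_m − ρ_c) r → ρ_m = ρ_c (1 + h/r).
ρ_m = 2830 × (1 + 1.08 km/6.37 km) = 3310 kg/m³.

3310 kg/m³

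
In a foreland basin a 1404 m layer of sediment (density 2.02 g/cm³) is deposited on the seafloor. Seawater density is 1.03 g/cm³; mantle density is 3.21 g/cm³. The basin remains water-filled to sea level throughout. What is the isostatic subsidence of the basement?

Submarine loading: the sediment displaces seawater, and the subsidence is in turn flooded, so s (ρ_m − ρ_w) = t (ρ_sed − ρ_w).
s = 1404 m × (2.02 − 1.03) / (3.21 − 1.03) = 638 m.

638 m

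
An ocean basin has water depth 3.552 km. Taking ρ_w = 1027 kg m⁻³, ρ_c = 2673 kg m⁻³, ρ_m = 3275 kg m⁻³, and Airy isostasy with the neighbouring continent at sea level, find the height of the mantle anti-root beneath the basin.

9.71 km

In Airy isostatic equilibrium: replacing crust with seawater at the top is compensated by replacing crust with mantle at the base: d (ρ_c − ρ_w) = a (ρ_m − ρ_c).
a = d (ρ_c − ρ_w)/(ρ_m − ρ_c) = 3.552 km × 1646/602 = 9.71 km.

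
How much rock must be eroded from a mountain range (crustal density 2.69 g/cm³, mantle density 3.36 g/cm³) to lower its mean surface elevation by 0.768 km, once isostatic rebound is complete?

Net drop Δ = e − u = e − e ρ_c/ρ_m = e (ρ_m − ρ_c)/ρ_m.
e = Δ ρ_m/(ρ_m − ρ_c) = 0.768 km × 3.36/0.67 = 3.85 km.

3.85 km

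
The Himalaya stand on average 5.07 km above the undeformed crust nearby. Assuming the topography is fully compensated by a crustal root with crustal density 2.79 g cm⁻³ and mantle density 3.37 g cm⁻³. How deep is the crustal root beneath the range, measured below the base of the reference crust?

Balancing pressure at the compensation depth: the weight of the topography is balanced by the buoyancy of the root, ρ_c h = (ρ_m − ρ_c) r.
r = h · ρ_c / (ρ_m − ρ_c) = 5.07 km × 2.79 / (3.37 − 2.79) = 24.4 km.

24.4 km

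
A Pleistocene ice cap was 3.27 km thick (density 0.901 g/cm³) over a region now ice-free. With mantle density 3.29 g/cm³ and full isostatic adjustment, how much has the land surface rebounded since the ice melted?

0.896 km

Removing the load lets mantle flow back in; uplift u satisfies ρ_ice t = ρ_m u.
u = t ρ_ice/ρ_m = 3.27 km × 0.901/3.29 = 0.896 km.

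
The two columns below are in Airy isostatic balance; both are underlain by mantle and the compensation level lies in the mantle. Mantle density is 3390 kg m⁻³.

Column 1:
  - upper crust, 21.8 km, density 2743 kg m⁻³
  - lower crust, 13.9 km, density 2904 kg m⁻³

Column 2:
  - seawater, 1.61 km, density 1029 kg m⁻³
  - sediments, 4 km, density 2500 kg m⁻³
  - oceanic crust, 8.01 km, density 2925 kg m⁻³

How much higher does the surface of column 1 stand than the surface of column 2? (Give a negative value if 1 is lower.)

For any compensation level in the mantle, the mantle terms cancel and isostasy reduces to e = (Σt_1 − Σt_2) − (Σ(ρt)_1 − Σ(ρt)_2) / ρ_m.
Σt_1 = 35.7 km; Σt_2 = 13.62 km; Σ(ρt)_1 = 100163; Σ(ρt)_2 = 35085.94 (in km·kg m⁻³).
e = (35.7 − 13.62) − (100163 − 35085.94) / 3390 = 2.88 km.

2.88 km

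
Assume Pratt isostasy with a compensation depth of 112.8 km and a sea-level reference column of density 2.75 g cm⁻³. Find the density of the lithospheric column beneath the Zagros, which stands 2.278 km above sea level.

2.7 g cm⁻³

Pratt balance: ρ_ref D = ρ (D + h).
ρ = ρ_ref D/(D + h) = 2.75 × 112.8 km/(112.8 km + 2.278 km) = 2.7 g cm⁻³.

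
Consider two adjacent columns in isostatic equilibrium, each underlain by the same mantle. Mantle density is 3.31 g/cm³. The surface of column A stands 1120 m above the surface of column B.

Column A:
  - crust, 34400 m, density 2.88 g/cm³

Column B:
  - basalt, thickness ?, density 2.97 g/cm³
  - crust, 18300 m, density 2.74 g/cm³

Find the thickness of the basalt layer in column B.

Take the compensation level at the base of the deeper column (depth z_c below the surface of column A) and equate Σ ρ_i t_i down to z_c; mantle fills any gap and the z_c terms cancel.
Column A: 34400×2.88 + (z_c − 34400)×3.31
Column B: 1120×0 + x×2.97 + 18300×2.74 + (z_c − 1120 − 18300 − x)×3.31
The z_c×3.31 term appears on both sides and cancels. Collect the known terms of each column as K = Σ(ρt)_known − 3.31 × (depth of known layers): K_A = 99072 − 3.31×34400 = −14792; K_B = 50142 − 3.31×(1120 + 18300) = −14138.2.
Balance: K_A = K_B − x×(3.31 − 2.97), so x = (K_B − K_A)/(3.31 − 2.97) = 653.8/0.34 = 1920 m.

1920 m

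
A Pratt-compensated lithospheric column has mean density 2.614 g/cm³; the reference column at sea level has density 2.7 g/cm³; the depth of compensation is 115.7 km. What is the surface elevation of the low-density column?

ρ_ref D = ρ (D + h) → h = D (ρ_ref − ρ)/ρ.
h = 115.7 km × (2.7 − 2.614)/2.614 = 3.81 km.

3.81 km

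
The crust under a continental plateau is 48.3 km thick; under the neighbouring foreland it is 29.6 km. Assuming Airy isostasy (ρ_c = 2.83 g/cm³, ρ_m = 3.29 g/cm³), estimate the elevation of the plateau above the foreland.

2.61 km

Excess crust Δ = 48.3 km − 29.6 km = 18.7 km, split between elevation h and root r with h + r = Δ.
Airy balance ρ_c h = (ρ_m − ρ_c) r gives r = h ρ_c/(ρ_m − ρ_c), so h (1 + ρ_c/(ρ_m − ρ_c)) = Δ, i.e. h = Δ (ρ_m − ρ_c)/ρ_m.
h = 18.7 km × 0.46/3.29 = 2.61 km.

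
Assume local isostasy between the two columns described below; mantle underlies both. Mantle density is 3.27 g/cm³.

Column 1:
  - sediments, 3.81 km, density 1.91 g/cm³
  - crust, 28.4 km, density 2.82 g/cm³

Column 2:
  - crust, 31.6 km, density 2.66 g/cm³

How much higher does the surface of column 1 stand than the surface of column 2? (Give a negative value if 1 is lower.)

−0.402 km

For any compensation level in the mantle, the mantle terms cancel and isostasy reduces to e = (Σt_1 − Σt_2) − (Σ(ρt)_1 − Σ(ρt)_2) / ρ_m.
Σt_1 = 32.21 km; Σt_2 = 31.6 km; Σ(ρt)_1 = 87.3651; Σ(ρt)_2 = 84.056 (in km·g/cm³).
e = (32.21 − 31.6) − (87.3651 − 84.056) / 3.27 = −0.402 km.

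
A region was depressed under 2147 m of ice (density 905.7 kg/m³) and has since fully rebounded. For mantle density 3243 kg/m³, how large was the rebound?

600 m

Removing the load lets mantle flow back in; uplift u satisfies ρ_ice t = ρ_m u.
u = t ρ_ice/ρ_m = 2147 m × 905.7/3243 = 600 m.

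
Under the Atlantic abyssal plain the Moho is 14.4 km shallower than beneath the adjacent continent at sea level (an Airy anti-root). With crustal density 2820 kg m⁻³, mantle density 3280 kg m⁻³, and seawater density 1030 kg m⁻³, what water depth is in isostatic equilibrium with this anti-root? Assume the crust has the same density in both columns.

3.7 km

Replacing a thickness d of crust by seawater at the top must be balanced by replacing crust with mantle at the base: d (ρ_c − ρ_w) = a (ρ_m − ρ_c).
d = a (ρ_m − ρ_c)/(ρ_c − ρ_w) = 14.4 km × 460/1790 = 3.7 km.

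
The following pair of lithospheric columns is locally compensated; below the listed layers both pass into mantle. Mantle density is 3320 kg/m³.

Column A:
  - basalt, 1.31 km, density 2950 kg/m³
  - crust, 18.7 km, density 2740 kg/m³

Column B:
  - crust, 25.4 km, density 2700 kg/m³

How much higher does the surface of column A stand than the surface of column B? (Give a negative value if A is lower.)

For any compensation level in the mantle, the mantle terms cancel and isostasy reduces to e = (Σt_A − Σt_B) − (Σ(ρt)_A − Σ(ρt)_B) / ρ_m.
Σt_A = 20.01 km; Σt_B = 25.4 km; Σ(ρt)_A = 55102.5; Σ(ρt)_B = 68580 (in km·kg/m³).
e = (20.01 − 25.4) − (55102.5 − 68580) / 3320 = −1.33 km.

−1.33 km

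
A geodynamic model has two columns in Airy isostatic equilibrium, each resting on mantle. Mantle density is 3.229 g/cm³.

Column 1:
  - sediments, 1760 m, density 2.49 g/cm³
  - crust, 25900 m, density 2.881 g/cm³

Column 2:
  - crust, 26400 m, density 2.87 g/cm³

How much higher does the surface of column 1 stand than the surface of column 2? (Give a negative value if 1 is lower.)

For any compensation level in the mantle, the mantle terms cancel and isostasy reduces to e = (Σt_1 − Σt_2) − (Σ(ρt)_1 − Σ(ρt)_2) / ρ_m.
Σt_1 = 27660 m; Σt_2 = 26400 m; Σ(ρt)_1 = 79000.3; Σ(ρt)_2 = 75768 (in m·g/cm³).
e = (27660 − 26400) − (79000.3 − 75768) / 3.229 = 259 m.

259 m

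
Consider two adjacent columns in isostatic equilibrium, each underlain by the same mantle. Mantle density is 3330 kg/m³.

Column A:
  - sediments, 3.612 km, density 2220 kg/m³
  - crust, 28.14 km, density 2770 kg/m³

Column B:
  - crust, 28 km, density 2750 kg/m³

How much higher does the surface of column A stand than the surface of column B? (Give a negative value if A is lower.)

1.06 km

For any compensation level in the mantle, the mantle terms cancel and isostasy reduces to e = (Σt_A − Σt_B) − (Σ(ρt)_A − Σ(ρt)_B) / ρ_m.
Σt_A = 31.752 km; Σt_B = 28 km; Σ(ρt)_A = 85966.44; Σ(ρt)_B = 77000 (in km·kg/m³).
e = (31.752 − 28) − (85966.44 − 77000) / 3330 = 1.06 km.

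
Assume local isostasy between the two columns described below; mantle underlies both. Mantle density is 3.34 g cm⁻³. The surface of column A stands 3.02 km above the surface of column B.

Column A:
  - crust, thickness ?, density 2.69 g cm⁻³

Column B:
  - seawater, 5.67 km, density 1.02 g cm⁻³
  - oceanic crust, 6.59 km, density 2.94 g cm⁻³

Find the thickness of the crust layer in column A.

Take the compensation level at the base of the deeper column (depth z_c below the surface of column A) and equate Σ ρ_i t_i down to z_c; mantle fills any gap and the z_c terms cancel.
Column A: x×2.69 + (z_c − 0 − x)×3.34
Column B: 3.02×0 + 5.67×1.02 + 6.59×2.94 + (z_c − 3.02 − 12.26)×3.34
The z_c×3.34 term appears on both sides and cancels. Collect the known terms of each column as K = Σ(ρt)_known − 3.34 × (depth of known layers): K_A = 0 − 3.34×0 = 0; K_B = 25.158 − 3.34×(3.02 + 12.26) = −25.8772.
Balance: K_A − x×(3.34 − 2.69) = K_B, so x = (K_A − K_B)/(3.34 − 2.69) = 25.8772/0.65 = 39.8 km.

39.8 km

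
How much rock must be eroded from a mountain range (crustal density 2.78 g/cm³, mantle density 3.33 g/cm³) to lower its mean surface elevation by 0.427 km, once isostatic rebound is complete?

2.59 km

Net drop Δ = e − u = e − e ρ_c/ρ_m = e (ρ_m − ρ_c)/ρ_m.
e = Δ ρ_m/(ρ_m − ρ_c) = 0.427 km × 3.33/0.55 = 2.59 km.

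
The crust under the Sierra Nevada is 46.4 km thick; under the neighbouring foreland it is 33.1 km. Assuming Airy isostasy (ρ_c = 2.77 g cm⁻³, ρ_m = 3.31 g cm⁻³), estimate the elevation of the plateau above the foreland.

2.17 km

Excess crust Δ = 46.4 km − 33.1 km = 13.3 km, split between elevation h and root r with h + r = Δ.
Airy balance ρ_c h = (ρ_m − ρ_c) r gives r = h ρ_c/(ρ_m − ρ_c), so h (1 + ρ_c/(ρ_m − ρ_c)) = Δ, i.e. h = Δ (ρ_m − ρ_c)/ρ_m.
h = 13.3 km × 0.54/3.31 = 2.17 km.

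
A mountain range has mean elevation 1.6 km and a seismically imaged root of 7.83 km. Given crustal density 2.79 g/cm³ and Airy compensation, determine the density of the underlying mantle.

Airy balance: ρ_c h = (ρ_m − ρ_c) r → ρ_m = ρ_c (1 + h/r).
ρ_m = 2.79 × (1 + 1.6 km/7.83 km) = 3.36 g/cm³.

3.36 g/cm³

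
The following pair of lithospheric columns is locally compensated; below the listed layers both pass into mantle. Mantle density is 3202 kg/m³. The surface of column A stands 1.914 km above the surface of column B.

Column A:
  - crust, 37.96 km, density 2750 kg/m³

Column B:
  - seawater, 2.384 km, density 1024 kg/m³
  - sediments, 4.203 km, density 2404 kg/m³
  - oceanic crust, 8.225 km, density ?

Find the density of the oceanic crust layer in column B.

Take the compensation level at the base of the deeper column (depth z_c below the surface of column A) and equate Σ ρ_i t_i down to z_c; mantle fills any gap and the z_c terms cancel.
Column A: 37.96×2750 + (z_c − 37.96)×3202
Column B: 1.914×0 + 2.384×1024 + 4.203×2404 + 8.225×ρ + (z_c − 1.914 − 14.812)×3202
The z_c×3202 term appears on both sides and cancels. Collect the known terms of each column as K = Σ(ρt)_known − 3202 × (depth of known layers): K_A = 104390 − 3202×37.96 = −17157.92; K_B = 12545.228 − 3202×(1.914 + 14.812) = −41011.424.
Balance: K_A = K_B + 8.225×ρ, so ρ = (K_A − K_B)/8.225 = 23853.5/8.225 = 2900 kg/m³.

2900 kg/m³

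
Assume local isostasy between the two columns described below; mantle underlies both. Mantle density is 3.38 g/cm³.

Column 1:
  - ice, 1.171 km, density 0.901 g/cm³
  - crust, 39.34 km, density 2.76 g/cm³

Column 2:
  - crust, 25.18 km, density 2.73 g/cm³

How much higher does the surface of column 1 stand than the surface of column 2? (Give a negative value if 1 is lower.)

3.23 km

For any compensation level in the mantle, the mantle terms cancel and isostasy reduces to e = (Σt_1 − Σt_2) − (Σ(ρt)_1 − Σ(ρt)_2) / ρ_m.
Σt_1 = 40.511 km; Σt_2 = 25.18 km; Σ(ρt)_1 = 109.633471; Σ(ρt)_2 = 68.7414 (in km·g/cm³).
e = (40.511 − 25.18) − (109.633471 − 68.7414) / 3.38 = 3.23 km.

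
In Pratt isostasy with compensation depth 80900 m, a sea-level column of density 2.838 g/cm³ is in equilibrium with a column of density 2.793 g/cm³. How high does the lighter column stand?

ρ_ref D = ρ (D + h) → h = D (ρ_ref − ρ)/ρ.
h = 80900 m × (2.838 − 2.793)/2.793 = 1300 m.

1300 m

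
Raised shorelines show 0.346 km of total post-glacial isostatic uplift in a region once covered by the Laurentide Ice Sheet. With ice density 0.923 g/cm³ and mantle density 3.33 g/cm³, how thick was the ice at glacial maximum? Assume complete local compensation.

u = t ρ_ice/ρ_m → t = u ρ_m/ρ_ice = 0.346 km × 3.33/0.923 = 1.25 km.

1.25 km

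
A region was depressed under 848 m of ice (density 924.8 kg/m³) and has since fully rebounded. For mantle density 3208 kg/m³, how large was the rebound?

Removing the load lets mantle flow back in; uplift u satisfies ρ_ice t = ρ_m u.
u = t ρ_ice/ρ_m = 848 m × 924.8/3208 = 244 m.

244 m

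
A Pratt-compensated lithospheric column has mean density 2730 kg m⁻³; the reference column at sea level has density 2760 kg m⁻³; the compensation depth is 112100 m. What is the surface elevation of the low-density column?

1230 m

ρ_ref D = ρ (D + h) → h = D (ρ_ref − ρ)/ρ.
h = 112100 m × (2760 − 2730)/2730 = 1230 m.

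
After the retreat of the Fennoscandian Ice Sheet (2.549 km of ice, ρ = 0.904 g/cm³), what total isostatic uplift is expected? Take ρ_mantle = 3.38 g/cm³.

0.682 km

Removing the load lets mantle flow back in; uplift u satisfies ρ_ice t = ρ_m u.
u = t ρ_ice/ρ_m = 2.549 km × 0.904/3.38 = 0.682 km.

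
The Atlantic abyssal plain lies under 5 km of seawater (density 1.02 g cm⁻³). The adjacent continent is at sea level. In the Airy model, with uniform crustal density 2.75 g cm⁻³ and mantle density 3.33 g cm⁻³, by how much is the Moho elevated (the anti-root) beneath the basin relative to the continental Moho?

Isostatic balance requires: replacing crust with seawater at the top is compensated by replacing crust with mantle at the base: d (ρ_c − ρ_w) = a (ρ_m − ρ_c).
a = d (ρ_c − ρ_w)/(ρ_m − ρ_c) = 5 km × 1.73/0.58 = 14.9 km.

14.9 km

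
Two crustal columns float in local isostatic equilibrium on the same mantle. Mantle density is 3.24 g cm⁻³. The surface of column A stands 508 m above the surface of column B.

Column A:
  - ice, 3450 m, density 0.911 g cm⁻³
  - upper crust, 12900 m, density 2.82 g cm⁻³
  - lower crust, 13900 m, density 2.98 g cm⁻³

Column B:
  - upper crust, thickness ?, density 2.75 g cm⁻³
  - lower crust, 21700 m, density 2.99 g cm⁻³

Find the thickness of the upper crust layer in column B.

Take the compensation level at the base of the deeper column (depth z_c below the surface of column A) and equate Σ ρ_i t_i down to z_c; mantle fills any gap and the z_c terms cancel.
Column A: 3450×0.911 + 12900×2.82 + 13900×2.98 + (z_c − 30250)×3.24
Column B: 508×0 + x×2.75 + 21700×2.99 + (z_c − 508 − 21700 − x)×3.24
The z_c×3.24 term appears on both sides and cancels. Collect the known terms of each column as K = Σ(ρt)_known − 3.24 × (depth of known layers): K_A = 80942.95 − 3.24×30250 = −17067.05; K_B = 64883 − 3.24×(508 + 21700) = −7070.92.
Balance: K_A = K_B − x×(3.24 − 2.75), so x = (K_B − K_A)/(3.24 − 2.75) = 9996.13/0.49 = 20400 m.

20400 m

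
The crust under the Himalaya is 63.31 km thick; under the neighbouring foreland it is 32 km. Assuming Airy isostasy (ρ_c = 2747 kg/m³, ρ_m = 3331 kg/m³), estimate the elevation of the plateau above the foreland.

Excess crust Δ = 63.31 km − 32 km = 31.31 km, split between elevation h and root r with h + r = Δ.
Airy balance ρ_c h = (ρ_m − ρ_c) r gives r = h ρ_c/(ρ_m − ρ_c), so h (1 + ρ_c/(ρ_m − ρ_c)) = Δ, i.e. h = Δ (ρ_m − ρ_c)/ρ_m.
h = 31.31 km × 584/3331 = 5.49 km.

5.49 km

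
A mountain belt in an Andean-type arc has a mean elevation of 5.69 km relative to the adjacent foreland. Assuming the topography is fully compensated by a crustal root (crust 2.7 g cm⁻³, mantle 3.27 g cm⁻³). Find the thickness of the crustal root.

27 km

In Airy isostatic equilibrium: the weight of the topography is balanced by the buoyancy of the root, ρ_c h = (ρ_m − ρ_c) r.
r = h · ρ_c / (ρ_m − ρ_c) = 5.69 km × 2.7 / (3.27 − 2.7) = 27 km.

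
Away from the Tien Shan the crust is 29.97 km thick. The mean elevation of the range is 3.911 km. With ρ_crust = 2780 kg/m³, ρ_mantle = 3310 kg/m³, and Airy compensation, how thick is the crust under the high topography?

54.4 km

Root depth r = h ρ_c / (ρ_m − ρ_c) = 3.911 km × 2780 / 530 = 20.51 km.
Total thickness = T + h + r = 29.97 km + 3.911 km + 20.51 km = 54.4 km.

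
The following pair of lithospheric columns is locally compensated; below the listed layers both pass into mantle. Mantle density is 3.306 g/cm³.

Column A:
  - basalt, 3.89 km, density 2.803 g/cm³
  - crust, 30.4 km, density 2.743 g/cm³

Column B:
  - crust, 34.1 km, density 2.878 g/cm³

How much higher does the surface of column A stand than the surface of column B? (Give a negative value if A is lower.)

For any compensation level in the mantle, the mantle terms cancel and isostasy reduces to e = (Σt_A − Σt_B) − (Σ(ρt)_A − Σ(ρt)_B) / ρ_m.
Σt_A = 34.29 km; Σt_B = 34.1 km; Σ(ρt)_A = 94.29087; Σ(ρt)_B = 98.1398 (in km·g/cm³).
e = (34.29 − 34.1) − (94.29087 − 98.1398) / 3.306 = 1.35 km.

1.35 km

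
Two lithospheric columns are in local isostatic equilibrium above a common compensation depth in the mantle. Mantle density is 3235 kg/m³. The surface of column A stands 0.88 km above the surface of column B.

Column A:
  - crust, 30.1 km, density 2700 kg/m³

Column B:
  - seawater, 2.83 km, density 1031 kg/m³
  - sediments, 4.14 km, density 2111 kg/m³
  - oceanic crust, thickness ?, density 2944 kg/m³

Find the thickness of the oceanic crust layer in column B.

8.13 km

Take the compensation level at the base of the deeper column (depth z_c below the surface of column A) and equate Σ ρ_i t_i down to z_c; mantle fills any gap and the z_c terms cancel.
Column A: 30.1×2700 + (z_c − 30.1)×3235
Column B: 0.88×0 + 2.83×1031 + 4.14×2111 + x×2944 + (z_c − 0.88 − 6.97 − x)×3235
The z_c×3235 term appears on both sides and cancels. Collect the known terms of each column as K = Σ(ρt)_known − 3235 × (depth of known layers): K_A = 81270 − 3235×30.1 = −16103.5; K_B = 11657.27 − 3235×(0.88 + 6.97) = −13737.48.
Balance: K_A = K_B − x×(3235 − 2944), so x = (K_B − K_A)/(3235 − 2944) = 2366.02/291 = 8.13 km.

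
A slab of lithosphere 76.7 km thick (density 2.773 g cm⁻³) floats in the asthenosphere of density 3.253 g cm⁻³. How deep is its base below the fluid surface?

65.4 km

Draft d = t ρ_obj/ρ_fluid = 76.7 km × 2.773/3.253 = 65.4 km.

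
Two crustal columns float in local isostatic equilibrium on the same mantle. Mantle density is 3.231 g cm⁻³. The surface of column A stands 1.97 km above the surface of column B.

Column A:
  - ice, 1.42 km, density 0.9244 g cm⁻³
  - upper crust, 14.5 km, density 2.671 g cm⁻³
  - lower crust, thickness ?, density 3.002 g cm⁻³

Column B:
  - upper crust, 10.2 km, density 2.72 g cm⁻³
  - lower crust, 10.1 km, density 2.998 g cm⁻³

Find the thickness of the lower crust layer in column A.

11.1 km

Take the compensation level at the base of the deeper column (depth z_c below the surface of column A) and equate Σ ρ_i t_i down to z_c; mantle fills any gap and the z_c terms cancel.
Column A: 1.42×0.9244 + 14.5×2.671 + x×3.002 + (z_c − 15.92 − x)×3.231
Column B: 1.97×0 + 10.2×2.72 + 10.1×2.998 + (z_c − 1.97 − 20.3)×3.231
The z_c×3.231 term appears on both sides and cancels. Collect the known terms of each column as K = Σ(ρt)_known − 3.231 × (depth of known layers): K_A = 40.042148 − 3.231×15.92 = −11.395372; K_B = 58.0238 − 3.231×(1.97 + 20.3) = −13.93057.
Balance: K_A − x×(3.231 − 3.002) = K_B, so x = (K_A − K_B)/(3.231 − 3.002) = 2.5352/0.229 = 11.1 km.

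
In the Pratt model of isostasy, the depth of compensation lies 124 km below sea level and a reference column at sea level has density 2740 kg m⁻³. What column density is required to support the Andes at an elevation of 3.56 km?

Pratt balance: ρ_ref D = ρ (D + h).
ρ = ρ_ref D/(D + h) = 2740 × 124 km/(124 km + 3.56 km) = 2660 kg m⁻³.

2660 kg m⁻³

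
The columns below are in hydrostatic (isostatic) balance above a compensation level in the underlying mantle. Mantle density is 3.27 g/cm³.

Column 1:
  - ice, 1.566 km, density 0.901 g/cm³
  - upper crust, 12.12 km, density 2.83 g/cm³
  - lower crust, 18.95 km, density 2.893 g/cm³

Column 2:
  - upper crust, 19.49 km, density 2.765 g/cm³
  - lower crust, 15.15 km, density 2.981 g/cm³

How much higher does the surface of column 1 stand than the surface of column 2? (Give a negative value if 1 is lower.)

0.601 km

For any compensation level in the mantle, the mantle terms cancel and isostasy reduces to e = (Σt_1 − Σt_2) − (Σ(ρt)_1 − Σ(ρt)_2) / ρ_m.
Σt_1 = 32.636 km; Σt_2 = 34.64 km; Σ(ρt)_1 = 90.532916; Σ(ρt)_2 = 99.052 (in km·g/cm³).
e = (32.636 − 34.64) − (90.532916 − 99.052) / 3.27 = 0.601 km.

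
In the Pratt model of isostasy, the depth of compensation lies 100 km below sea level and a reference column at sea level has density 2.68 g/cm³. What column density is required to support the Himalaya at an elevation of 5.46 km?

2.54 g/cm³

Pratt balance: ρ_ref D = ρ (D + h).
ρ = ρ_ref D/(D + h) = 2.68 × 100 km/(100 km + 5.46 km) = 2.54 g/cm³.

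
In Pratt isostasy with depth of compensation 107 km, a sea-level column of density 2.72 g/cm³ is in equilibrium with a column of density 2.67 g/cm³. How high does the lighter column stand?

2 km

ρ_ref D = ρ (D + h) → h = D (ρ_ref − ρ)/ρ.
h = 107 km × (2.72 − 2.67)/2.67 = 2 km.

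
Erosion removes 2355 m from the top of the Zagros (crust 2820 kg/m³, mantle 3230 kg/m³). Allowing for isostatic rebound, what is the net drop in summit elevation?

Rebound u = e ρ_c/ρ_m = 2355 m × 2820/3230 = 2056 m.
Net surface drop = e − u = 2355 m − 2056 m = e (ρ_m − ρ_c)/ρ_m = 299 m.

299 m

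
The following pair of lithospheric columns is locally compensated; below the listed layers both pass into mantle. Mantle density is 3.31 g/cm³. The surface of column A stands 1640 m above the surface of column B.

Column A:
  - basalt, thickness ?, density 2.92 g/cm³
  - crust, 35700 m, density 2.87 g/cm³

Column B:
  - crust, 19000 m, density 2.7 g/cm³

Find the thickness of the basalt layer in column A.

Take the compensation level at the base of the deeper column (depth z_c below the surface of column A) and equate Σ ρ_i t_i down to z_c; mantle fills any gap and the z_c terms cancel.
Column A: x×2.92 + 35700×2.87 + (z_c − 35700 − x)×3.31
Column B: 1640×0 + 19000×2.7 + (z_c − 1640 − 19000)×3.31
The z_c×3.31 term appears on both sides and cancels. Collect the known terms of each column as K = Σ(ρt)_known − 3.31 × (depth of known layers): K_A = 102459 − 3.31×35700 = −15708; K_B = 51300 − 3.31×(1640 + 19000) = −17018.4.
Balance: K_A − x×(3.31 − 2.92) = K_B, so x = (K_A − K_B)/(3.31 − 2.92) = 1310.4/0.39 = 3360 m.

3360 m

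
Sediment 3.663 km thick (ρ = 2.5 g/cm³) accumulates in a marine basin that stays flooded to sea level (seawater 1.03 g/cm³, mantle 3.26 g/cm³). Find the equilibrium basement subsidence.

Submarine loading: the sediment displaces seawater, and the subsidence is in turn flooded, so s (ρ_m − ρ_w) = t (ρ_sed − ρ_w).
s = 3.663 km × (2.5 − 1.03) / (3.26 − 1.03) = 2.41 km.

2.41 km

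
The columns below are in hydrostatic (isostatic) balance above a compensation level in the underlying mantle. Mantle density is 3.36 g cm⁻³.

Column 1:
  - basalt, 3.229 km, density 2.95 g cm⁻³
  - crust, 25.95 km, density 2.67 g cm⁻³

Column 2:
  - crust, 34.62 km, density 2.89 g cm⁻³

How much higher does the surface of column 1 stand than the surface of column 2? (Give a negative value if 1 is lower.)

0.88 km

For any compensation level in the mantle, the mantle terms cancel and isostasy reduces to e = (Σt_1 − Σt_2) − (Σ(ρt)_1 − Σ(ρt)_2) / ρ_m.
Σt_1 = 29.179 km; Σt_2 = 34.62 km; Σ(ρt)_1 = 78.81205; Σ(ρt)_2 = 100.0518 (in km·g cm⁻³).
e = (29.179 − 34.62) − (78.81205 − 100.0518) / 3.36 = 0.88 km.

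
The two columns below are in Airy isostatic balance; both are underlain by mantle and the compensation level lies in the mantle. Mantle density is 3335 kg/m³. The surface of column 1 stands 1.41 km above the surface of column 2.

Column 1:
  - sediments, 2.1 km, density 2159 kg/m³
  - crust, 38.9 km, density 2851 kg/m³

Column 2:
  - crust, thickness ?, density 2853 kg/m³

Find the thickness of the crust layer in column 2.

Take the compensation level at the base of the deeper column (depth z_c below the surface of column 1) and equate Σ ρ_i t_i down to z_c; mantle fills any gap and the z_c terms cancel.
Column 1: 2.1×2159 + 38.9×2851 + (z_c − 41)×3335
Column 2: 1.41×0 + x×2853 + (z_c − 1.41 − 0 − x)×3335
The z_c×3335 term appears on both sides and cancels. Collect the known terms of each column as K = Σ(ρt)_known − 3335 × (depth of known layers): K_1 = 115437.8 − 3335×41 = −21297.2; K_2 = 0 − 3335×(1.41 + 0) = −4702.35.
Balance: K_1 = K_2 − x×(3335 − 2853), so x = (K_2 − K_1)/(3335 − 2853) = 16594.8/482 = 34.4 km.

34.4 km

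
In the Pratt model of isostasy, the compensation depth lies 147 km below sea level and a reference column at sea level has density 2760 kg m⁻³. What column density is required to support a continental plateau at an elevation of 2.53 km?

Pratt balance: ρ_ref D = ρ (D + h).
ρ = ρ_ref D/(D + h) = 2760 × 147 km/(147 km + 2.53 km) = 2710 kg m⁻³.

2710 kg m⁻³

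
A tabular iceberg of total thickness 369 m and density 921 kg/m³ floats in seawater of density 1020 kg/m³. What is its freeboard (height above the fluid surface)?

Floating equilibrium: submerged depth d = t ρ_obj/ρ_fluid = 369 m × 921/1020 = 333.2 m.
Freeboard = t − d = 369 m − 333.2 m = 35.8 m.

35.8 m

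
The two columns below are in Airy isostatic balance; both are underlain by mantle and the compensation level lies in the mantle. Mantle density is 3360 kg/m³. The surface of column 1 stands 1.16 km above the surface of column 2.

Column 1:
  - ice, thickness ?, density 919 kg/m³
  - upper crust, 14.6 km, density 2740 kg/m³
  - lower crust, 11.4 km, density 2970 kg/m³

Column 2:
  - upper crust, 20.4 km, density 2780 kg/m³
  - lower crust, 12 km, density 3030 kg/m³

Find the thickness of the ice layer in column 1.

Take the compensation level at the base of the deeper column (depth z_c below the surface of column 1) and equate Σ ρ_i t_i down to z_c; mantle fills any gap and the z_c terms cancel.
Column 1: x×919 + 14.6×2740 + 11.4×2970 + (z_c − 26 − x)×3360
Column 2: 1.16×0 + 20.4×2780 + 12×3030 + (z_c − 1.16 − 32.4)×3360
The z_c×3360 term appears on both sides and cancels. Collect the known terms of each column as K = Σ(ρt)_known − 3360 × (depth of known layers): K_1 = 73862 − 3360×26 = −13498; K_2 = 93072 − 3360×(1.16 + 32.4) = −19689.6.
Balance: K_1 − x×(3360 − 919) = K_2, so x = (K_1 − K_2)/(3360 − 919) = 6191.6/2441 = 2.54 km.

2.54 km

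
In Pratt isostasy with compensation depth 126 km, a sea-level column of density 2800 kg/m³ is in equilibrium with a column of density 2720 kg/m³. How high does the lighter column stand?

3.71 km

ρ_ref D = ρ (D + h) → h = D (ρ_ref − ρ)/ρ.
h = 126 km × (2800 − 2720)/2720 = 3.71 km.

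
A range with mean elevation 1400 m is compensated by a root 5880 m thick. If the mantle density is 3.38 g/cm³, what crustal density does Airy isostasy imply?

2.73 g/cm³

ρ_c h = (ρ_m − ρ_c) r → ρ_c (h + r) = ρ_m r → ρ_c = ρ_m r / (h + r).
ρ_c = 3.38 × 5880 m / (1400 m + 5880 m) = 2.73 g/cm³.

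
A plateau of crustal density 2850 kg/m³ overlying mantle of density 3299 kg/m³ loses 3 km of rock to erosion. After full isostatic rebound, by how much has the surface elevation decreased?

0.408 km

Rebound u = e ρ_c/ρ_m = 3 km × 2850/3299 = 2.592 km.
Net surface drop = e − u = 3 km − 2.592 km = e (ρ_m − ρ_c)/ρ_m = 0.408 km.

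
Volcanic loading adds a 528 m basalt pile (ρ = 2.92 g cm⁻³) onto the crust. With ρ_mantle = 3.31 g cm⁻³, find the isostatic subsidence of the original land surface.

466 m

Subaerial loading: s = t ρ_load / ρ_m.
s = 528 m × 2.92/3.31 = 466 m.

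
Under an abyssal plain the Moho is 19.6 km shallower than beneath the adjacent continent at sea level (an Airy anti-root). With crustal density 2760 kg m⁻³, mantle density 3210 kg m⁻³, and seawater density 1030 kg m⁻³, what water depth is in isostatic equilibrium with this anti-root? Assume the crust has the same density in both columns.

5.1 km

Replacing a thickness d of crust by seawater at the top must be balanced by replacing crust with mantle at the base: d (ρ_c − ρ_w) = a (ρ_m − ρ_c).
d = a (ρ_m − ρ_c)/(ρ_c − ρ_w) = 19.6 km × 450/1730 = 5.1 km.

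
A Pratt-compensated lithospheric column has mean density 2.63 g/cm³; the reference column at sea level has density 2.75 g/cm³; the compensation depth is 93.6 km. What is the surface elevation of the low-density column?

ρ_ref D = ρ (D + h) → h = D (ρ_ref − ρ)/ρ.
h = 93.6 km × (2.75 − 2.63)/2.63 = 4.27 km.

4.27 km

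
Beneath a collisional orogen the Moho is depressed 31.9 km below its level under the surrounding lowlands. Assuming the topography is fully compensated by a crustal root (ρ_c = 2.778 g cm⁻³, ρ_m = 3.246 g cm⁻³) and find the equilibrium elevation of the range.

5.37 km

Isostatic balance requires: ρ_c h = (ρ_m − ρ_c) r.
h = r (ρ_m − ρ_c) / ρ_c = 31.9 km × (3.246 − 2.778) / 2.778 = 5.37 km.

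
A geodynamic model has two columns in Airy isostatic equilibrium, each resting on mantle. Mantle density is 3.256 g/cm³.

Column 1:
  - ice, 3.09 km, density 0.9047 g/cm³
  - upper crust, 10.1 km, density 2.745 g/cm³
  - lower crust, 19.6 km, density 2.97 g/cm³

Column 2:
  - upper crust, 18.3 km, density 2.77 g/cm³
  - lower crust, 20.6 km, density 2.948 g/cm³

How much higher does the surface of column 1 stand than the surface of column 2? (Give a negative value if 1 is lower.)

For any compensation level in the mantle, the mantle terms cancel and isostasy reduces to e = (Σt_1 − Σt_2) − (Σ(ρt)_1 − Σ(ρt)_2) / ρ_m.
Σt_1 = 32.79 km; Σt_2 = 38.9 km; Σ(ρt)_1 = 88.732023; Σ(ρt)_2 = 111.4198 (in km·g/cm³).
e = (32.79 − 38.9) − (88.732023 − 111.4198) / 3.256 = 0.858 km.

0.858 km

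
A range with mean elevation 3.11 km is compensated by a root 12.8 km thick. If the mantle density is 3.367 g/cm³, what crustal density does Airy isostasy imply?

ρ_c h = (ρ_m − ρ_c) r → ρ_c (h + r) = ρ_m r → ρ_c = ρ_m r / (h + r).
ρ_c = 3.367 × 12.8 km / (3.11 km + 12.8 km) = 2.71 g/cm³.

2.71 g/cm³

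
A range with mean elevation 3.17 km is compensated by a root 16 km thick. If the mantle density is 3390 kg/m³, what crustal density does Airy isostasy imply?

ρ_c h = (ρ_m − ρ_c) r → ρ_c (h + r) = ρ_m r → ρ_c = ρ_m r / (h + r).
ρ_c = 3390 × 16 km / (3.17 km + 16 km) = 2830 kg/m³.

2830 kg/m³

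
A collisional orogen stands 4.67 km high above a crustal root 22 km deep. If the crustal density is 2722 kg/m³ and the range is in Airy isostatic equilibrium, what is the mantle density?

3300 kg/m³

Airy balance: ρ_c h = (ρ_m − ρ_c) r → ρ_m = ρ_c (1 + h/r).
ρ_m = 2722 × (1 + 4.67 km/22 km) = 3300 kg/m³.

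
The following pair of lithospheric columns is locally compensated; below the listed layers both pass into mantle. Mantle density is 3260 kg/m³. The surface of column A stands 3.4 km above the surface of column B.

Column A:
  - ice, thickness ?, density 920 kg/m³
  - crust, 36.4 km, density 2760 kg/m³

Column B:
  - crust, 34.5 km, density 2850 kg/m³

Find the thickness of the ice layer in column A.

Take the compensation level at the base of the deeper column (depth z_c below the surface of column A) and equate Σ ρ_i t_i down to z_c; mantle fills any gap and the z_c terms cancel.
Column A: x×920 + 36.4×2760 + (z_c − 36.4 − x)×3260
Column B: 3.4×0 + 34.5×2850 + (z_c − 3.4 − 34.5)×3260
The z_c×3260 term appears on both sides and cancels. Collect the known terms of each column as K = Σ(ρt)_known − 3260 × (depth of known layers): K_A = 100464 − 3260×36.4 = −18200; K_B = 98325 − 3260×(3.4 + 34.5) = −25229.
Balance: K_A − x×(3260 − 920) = K_B, so x = (K_A − K_B)/(3260 − 920) = 7029/2340 = 3 km.

3 km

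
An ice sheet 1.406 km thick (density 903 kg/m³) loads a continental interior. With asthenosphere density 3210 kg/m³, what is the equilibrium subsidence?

0.396 km

By Archimedes' principle applied to the lithosphere: the ice load ρ_ice t is balanced by mantle displaced below, ρ_m s.
s = t ρ_ice / ρ_m = 1.406 km × 903/3210 = 0.396 km.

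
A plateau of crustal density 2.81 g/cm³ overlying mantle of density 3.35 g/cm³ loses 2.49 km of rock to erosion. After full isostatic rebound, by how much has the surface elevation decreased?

0.401 km

Rebound u = e ρ_c/ρ_m = 2.49 km × 2.81/3.35 = 2.089 km.
Net surface drop = e − u = 2.49 km − 2.089 km = e (ρ_m − ρ_c)/ρ_m = 0.401 km.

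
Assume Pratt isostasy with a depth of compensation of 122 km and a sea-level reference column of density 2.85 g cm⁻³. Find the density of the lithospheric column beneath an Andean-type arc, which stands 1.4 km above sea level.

Pratt balance: ρ_ref D = ρ (D + h).
ρ = ρ_ref D/(D + h) = 2.85 × 122 km/(122 km + 1.4 km) = 2.82 g cm⁻³.

2.82 g cm⁻³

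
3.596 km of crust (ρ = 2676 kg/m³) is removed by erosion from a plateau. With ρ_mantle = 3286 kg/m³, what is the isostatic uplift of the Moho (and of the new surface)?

2.93 km

Unloading: uplift u = e ρ_c/ρ_m = 3.596 km × 2676/3286 = 2.93 km.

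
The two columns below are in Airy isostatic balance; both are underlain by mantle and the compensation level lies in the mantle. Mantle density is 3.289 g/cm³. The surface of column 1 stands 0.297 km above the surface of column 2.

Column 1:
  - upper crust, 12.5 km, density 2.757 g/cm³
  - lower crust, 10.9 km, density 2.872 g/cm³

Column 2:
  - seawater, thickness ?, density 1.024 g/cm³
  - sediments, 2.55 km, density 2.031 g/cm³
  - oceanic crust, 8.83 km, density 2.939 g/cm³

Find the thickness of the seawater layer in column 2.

Take the compensation level at the base of the deeper column (depth z_c below the surface of column 1) and equate Σ ρ_i t_i down to z_c; mantle fills any gap and the z_c terms cancel.
Column 1: 12.5×2.757 + 10.9×2.872 + (z_c − 23.4)×3.289
Column 2: 0.297×0 + x×1.024 + 2.55×2.031 + 8.83×2.939 + (z_c − 0.297 − 11.38 − x)×3.289
The z_c×3.289 term appears on both sides and cancels. Collect the known terms of each column as K = Σ(ρt)_known − 3.289 × (depth of known layers): K_1 = 65.7673 − 3.289×23.4 = −11.1953; K_2 = 31.13042 − 3.289×(0.297 + 11.38) = −7.275233.
Balance: K_1 = K_2 − x×(3.289 − 1.024), so x = (K_2 − K_1)/(3.289 − 1.024) = 3.92007/2.265 = 1.73 km.

1.73 km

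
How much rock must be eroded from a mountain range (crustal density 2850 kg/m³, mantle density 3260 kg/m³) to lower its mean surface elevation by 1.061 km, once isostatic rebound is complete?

Net drop Δ = e − u = e − e ρ_c/ρ_m = e (ρ_m − ρ_c)/ρ_m.
e = Δ ρ_m/(ρ_m − ρ_c) = 1.061 km × 3260/410 = 8.44 km.

8.44 km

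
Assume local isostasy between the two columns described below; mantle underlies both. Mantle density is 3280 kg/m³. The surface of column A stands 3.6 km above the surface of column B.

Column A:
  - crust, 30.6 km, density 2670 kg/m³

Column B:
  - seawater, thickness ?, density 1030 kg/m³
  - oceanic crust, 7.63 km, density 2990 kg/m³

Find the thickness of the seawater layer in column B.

2.06 km

Take the compensation level at the base of the deeper column (depth z_c below the surface of column A) and equate Σ ρ_i t_i down to z_c; mantle fills any gap and the z_c terms cancel.
Column A: 30.6×2670 + (z_c − 30.6)×3280
Column B: 3.6×0 + x×1030 + 7.63×2990 + (z_c − 3.6 − 7.63 − x)×3280
The z_c×3280 term appears on both sides and cancels. Collect the known terms of each column as K = Σ(ρt)_known − 3280 × (depth of known layers): K_A = 81702 − 3280×30.6 = −18666; K_B = 22813.7 − 3280×(3.6 + 7.63) = −14020.7.
Balance: K_A = K_B − x×(3280 − 1030), so x = (K_B − K_A)/(3280 − 1030) = 4645.3/2250 = 2.06 km.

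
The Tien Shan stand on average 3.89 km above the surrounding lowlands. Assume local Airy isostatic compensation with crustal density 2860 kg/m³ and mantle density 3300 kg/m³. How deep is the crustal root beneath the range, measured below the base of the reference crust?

25.3 km

By Archimedes' principle applied to the lithosphere: the weight of the topography is balanced by the buoyancy of the root, ρ_c h = (ρ_m − ρ_c) r.
r = h · ρ_c / (ρ_m − ρ_c) = 3.89 km × 2860 / (3300 − 2860) = 25.3 km.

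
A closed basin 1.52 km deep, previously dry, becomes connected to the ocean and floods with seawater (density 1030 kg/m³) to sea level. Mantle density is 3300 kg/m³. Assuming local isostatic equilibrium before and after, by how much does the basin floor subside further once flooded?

After flooding the water column is d + s deep. Its weight must equal the weight of mantle displaced by the extra subsidence s: (d + s) ρ_w = s ρ_m.
s = d ρ_w / (ρ_m − ρ_w) = 1.52 km × 1030/(3300 − 1030) = 0.69 km.

0.69 km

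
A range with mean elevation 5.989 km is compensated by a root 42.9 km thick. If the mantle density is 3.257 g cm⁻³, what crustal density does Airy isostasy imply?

ρ_c h = (ρ_m − ρ_c) r → ρ_c (h + r) = ρ_m r → ρ_c = ρ_m r / (h + r).
ρ_c = 3.257 × 42.9 km / (5.989 km + 42.9 km) = 2.86 g cm⁻³.

2.86 g cm⁻³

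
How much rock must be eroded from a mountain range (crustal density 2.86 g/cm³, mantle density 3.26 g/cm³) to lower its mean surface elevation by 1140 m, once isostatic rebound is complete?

Net drop Δ = e − u = e − e ρ_c/ρ_m = e (ρ_m − ρ_c)/ρ_m.
e = Δ ρ_m/(ρ_m − ρ_c) = 1140 m × 3.26/0.4 = 9290 m.

9290 m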